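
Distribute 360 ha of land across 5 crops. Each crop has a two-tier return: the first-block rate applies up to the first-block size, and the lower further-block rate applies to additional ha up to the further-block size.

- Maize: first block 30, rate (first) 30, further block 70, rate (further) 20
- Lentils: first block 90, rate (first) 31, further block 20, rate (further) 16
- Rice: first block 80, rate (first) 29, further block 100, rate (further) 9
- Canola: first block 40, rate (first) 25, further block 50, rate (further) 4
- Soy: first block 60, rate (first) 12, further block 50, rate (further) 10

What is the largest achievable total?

Rank every tier by rate: Lentils/tier1 31 > Maize/tier1 30 > Rice/tier1 29 > Canola/tier1 25 > Maize/tier2 20 > Lentils/tier2 16 > Soy/tier1 12 > Soy/tier2 10 > Rice/tier2 9 > Canola/tier2 4.
Lentils tier1 at 31: fill all 90 — 270 left.
Maize/tier1 (30): +30 — 240 left.
Fill Rice tier1 block (80 at 29) — 160 left.
Canola tier1 at 25: fill all 40 — 120 left.
Maize/tier2 (20): +70 — 50 left.
Fill Lentils tier2 block (20 at 16) — 30 left.
30 remain; put them into Soy tier1 at 12.
Total = 31×90 + 30×30 + 29×80 + 25×40 + 20×70 + 16×20 + 12×30 = 9090.

9090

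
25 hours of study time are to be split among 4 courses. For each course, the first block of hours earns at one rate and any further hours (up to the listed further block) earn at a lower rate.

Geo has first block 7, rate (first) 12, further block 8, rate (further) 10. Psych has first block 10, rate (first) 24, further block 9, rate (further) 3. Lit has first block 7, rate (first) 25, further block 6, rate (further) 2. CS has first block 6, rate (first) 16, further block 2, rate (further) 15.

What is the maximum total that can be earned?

Order all 8 blocks by rate: Lit/T1 25 > Psych/T1 24 > CS/T1 16 > CS/T2 15 > Geo/T1 12 > Geo/T2 10 > Psych/T2 3 > Lit/T2 2.
Fill Lit T1 block (7 at 25) → 18 left.
Fill Psych T1 block (10 at 24) → 8 left.
CS T1 at 16: fill all 6 → 2 left.
Fill CS T2 block (2 at 15) → 0 left.
Total = 25×7 + 24×10 + 16×6 + 15×2 = 541.

541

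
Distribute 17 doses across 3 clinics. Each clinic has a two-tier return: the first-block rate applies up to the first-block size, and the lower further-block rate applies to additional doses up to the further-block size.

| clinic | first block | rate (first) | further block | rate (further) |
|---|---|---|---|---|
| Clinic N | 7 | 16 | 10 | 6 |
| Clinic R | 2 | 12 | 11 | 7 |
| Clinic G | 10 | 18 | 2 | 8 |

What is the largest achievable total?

292

Rank every tier by rate: Clinic G/first 18 > Clinic N/first 16 > Clinic R/first 12 > Clinic G/second 8 > Clinic R/second 7 > Clinic N/second 6.
Clinic G first at 18: fill all 10 → 7 left.
Fill Clinic N first block (7 at 16) → 0 left.
Total = 18×10 + 16×7 = 292.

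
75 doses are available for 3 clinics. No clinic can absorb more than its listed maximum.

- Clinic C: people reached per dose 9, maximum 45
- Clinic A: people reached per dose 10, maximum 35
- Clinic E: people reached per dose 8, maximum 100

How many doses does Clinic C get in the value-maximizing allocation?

Highest people reached per dose first: Clinic A 10 > Clinic C 9 > Clinic E 8.
Clinic A takes 35 to reach its cap of 35 ; 40 left.
Clinic C: +40 (room for 45) → 40. Pool exhausted.

40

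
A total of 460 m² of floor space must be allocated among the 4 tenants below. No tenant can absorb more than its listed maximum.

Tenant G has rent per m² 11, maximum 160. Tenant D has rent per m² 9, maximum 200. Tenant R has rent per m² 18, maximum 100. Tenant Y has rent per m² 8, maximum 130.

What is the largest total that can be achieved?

5360

Highest rent per m² first: Tenant R 18 > Tenant G 11 > Tenant D 9 > Tenant Y 8.
Tenant R takes 100 to reach its cap of 100 — 360 left.
Tenant G takes 160 to reach its cap of 160 — 200 left.
Tenant D takes 200 to reach its cap of 200 — 0 left.
Total = 11×160 + 9×200 + 18×100 = 5360.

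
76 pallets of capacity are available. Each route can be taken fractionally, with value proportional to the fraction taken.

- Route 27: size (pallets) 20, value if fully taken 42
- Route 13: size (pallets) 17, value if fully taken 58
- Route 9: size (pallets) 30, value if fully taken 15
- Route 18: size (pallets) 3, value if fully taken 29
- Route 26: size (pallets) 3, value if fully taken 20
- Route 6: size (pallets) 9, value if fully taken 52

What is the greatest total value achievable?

213

Sort by value density: Route 18 29/3≈9.67, Route 26 20/3≈6.67, Route 6 52/9≈5.78, Route 13 58/17≈3.41, Route 27 42/20≈2.1, Route 9 15/30≈0.5.
Take all of Route 18 (3 pallets, value 29) → 73 pallets left.
Take all of Route 26 (3 pallets, value 20) → 70 pallets left.
All 9 pallets of Route 6 fit (value 52) → 61 remain.
All 17 pallets of Route 13 fit (value 58) → 44 remain.
All 20 pallets of Route 27 fit (value 42) → 24 remain.
24 pallets left: a 24/30 share of Route 9 gives 15×24/30 = 12.
Total value = 213.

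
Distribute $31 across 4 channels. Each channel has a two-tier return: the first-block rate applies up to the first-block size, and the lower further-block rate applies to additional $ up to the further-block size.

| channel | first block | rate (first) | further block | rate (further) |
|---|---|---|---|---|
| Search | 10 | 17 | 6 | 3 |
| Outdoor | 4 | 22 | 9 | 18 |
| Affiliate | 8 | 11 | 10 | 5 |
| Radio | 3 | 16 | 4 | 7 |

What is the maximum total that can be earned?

523

Order all 8 blocks by rate: Outdoor/tier1 22 > Outdoor/tier2 18 > Search/tier1 17 > Radio/tier1 16 > Affiliate/tier1 11 > Radio/tier2 7 > Affiliate/tier2 5 > Search/tier2 3.
Fill Outdoor tier1 block (4 at 22) → 27 left.
Outdoor/tier2 (18): +9 → 18 left.
Fill Search tier1 block (10 at 17) → 8 left.
Radio/tier1 (16): +3 → 5 left.
5 remain; put them into Affiliate tier1 at 11.
Total = 22×4 + 18×9 + 17×10 + 16×3 + 11×5 = 523.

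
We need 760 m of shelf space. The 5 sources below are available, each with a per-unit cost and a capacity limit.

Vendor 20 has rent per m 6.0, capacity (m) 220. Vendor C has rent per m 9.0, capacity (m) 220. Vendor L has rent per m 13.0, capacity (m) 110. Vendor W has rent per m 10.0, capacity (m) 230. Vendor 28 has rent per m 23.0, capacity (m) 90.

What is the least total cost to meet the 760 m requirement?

Fill from the cheapest source first.
Vendor 20 at 6.0: take all 220 m → 540 still needed.
Vendor C (9.0): use full 220 → 320 m to go.
Vendor W (10.0): use full 230 → 90 m to go.
Vendor L at 13.0: take 90 of its 110 → requirement met.
Vendor 28: unused.
Cost = 220×6.0 + 220×9.0 + 230×10.0 + 90×13.0 = 6770.

6770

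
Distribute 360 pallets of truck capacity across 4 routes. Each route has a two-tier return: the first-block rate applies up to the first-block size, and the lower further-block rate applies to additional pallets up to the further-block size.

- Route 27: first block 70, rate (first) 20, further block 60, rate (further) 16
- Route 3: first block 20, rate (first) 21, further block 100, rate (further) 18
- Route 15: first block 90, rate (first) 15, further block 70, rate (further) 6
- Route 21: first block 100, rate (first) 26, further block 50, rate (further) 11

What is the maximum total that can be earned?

7330

Order all 8 blocks by rate: Route 21/tier1 26 > Route 3/tier1 21 > Route 27/tier1 20 > Route 3/tier2 18 > Route 27/tier2 16 > Route 15/tier1 15 > Route 21/tier2 11 > Route 15/tier2 6.
Fill Route 21 tier1 block (100 at 26) ; 260 left.
Fill Route 3 tier1 block (20 at 21) ; 240 left.
Route 27/tier1 (20): +70 ; 170 left.
Route 3 tier2 at 18: fill all 100 ; 70 left.
Fill Route 27 tier2 block (60 at 16) ; 10 left.
Route 15 tier1 at 15: only 10 left, fill 10.
Total = 26×100 + 21×20 + 20×70 + 18×100 + 16×60 + 15×10 = 7330.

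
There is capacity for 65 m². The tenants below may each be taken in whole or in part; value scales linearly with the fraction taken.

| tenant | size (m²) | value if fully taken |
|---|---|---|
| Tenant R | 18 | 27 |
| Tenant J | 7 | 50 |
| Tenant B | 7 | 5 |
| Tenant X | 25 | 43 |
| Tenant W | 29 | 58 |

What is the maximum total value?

Sort by value density: Tenant J 50/7≈7.14, Tenant W 58/29≈2, Tenant X 43/25≈1.72, Tenant R 27/18≈1.5, Tenant B 5/7≈0.714.
All 7 m² of Tenant J fit (value 50) ; 58 remain.
Tenant W: take in full, 29 m² for value 58 ; 29 left.
Tenant X: take in full, 25 m² for value 43 ; 4 left.
4 m² left: a 4/18 share of Tenant R gives 27×4/18 = 6.
Total value = 157.

157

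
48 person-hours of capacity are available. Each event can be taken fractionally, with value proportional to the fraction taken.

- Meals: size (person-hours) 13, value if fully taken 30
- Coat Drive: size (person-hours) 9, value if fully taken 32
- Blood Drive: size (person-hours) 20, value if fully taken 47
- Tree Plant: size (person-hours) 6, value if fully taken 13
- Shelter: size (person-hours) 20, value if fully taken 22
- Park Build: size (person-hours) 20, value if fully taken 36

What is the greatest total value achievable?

122

Best value per unit of size first: Coat Drive 32/9≈3.56, Blood Drive 47/20≈2.35, Meals 30/13≈2.31, Tree Plant 13/6≈2.17, Park Build 36/20≈1.8, Shelter 22/20≈1.1.
Take all of Coat Drive (9 person-hours, value 32) ; 39 person-hours left.
Blood Drive: take in full, 20 person-hours for value 47 ; 19 left.
All 13 person-hours of Meals fit (value 30) ; 6 remain.
Take all of Tree Plant (6 person-hours, value 13) ; 0 person-hours left.
Total value = 122.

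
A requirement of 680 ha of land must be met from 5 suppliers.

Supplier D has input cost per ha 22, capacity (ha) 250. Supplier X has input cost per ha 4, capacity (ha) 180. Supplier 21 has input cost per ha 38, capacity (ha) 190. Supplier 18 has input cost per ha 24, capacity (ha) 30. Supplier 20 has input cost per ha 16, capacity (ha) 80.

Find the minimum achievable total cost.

13540

Use suppliers in increasing cost order.
Supplier X (4): use full 180 ; 500 ha to go.
Supplier 20 (16): use full 80 ; 420 ha to go.
Take 250 from Supplier D at 22 ; need 170 more.
Supplier 18 at 24: take all 30 ha ; 140 still needed.
Supplier 21 (38): take the remaining 140 ; done.
Cost = 180×4 + 80×16 + 250×22 + 30×24 + 140×38 = 13540.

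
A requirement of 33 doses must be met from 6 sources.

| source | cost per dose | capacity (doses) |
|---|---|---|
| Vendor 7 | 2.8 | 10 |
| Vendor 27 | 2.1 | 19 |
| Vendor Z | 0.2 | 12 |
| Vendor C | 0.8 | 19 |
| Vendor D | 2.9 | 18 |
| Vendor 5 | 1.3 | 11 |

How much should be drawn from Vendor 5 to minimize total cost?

2

Use sources in increasing cost order.
Vendor Z (0.2): use full 12 → 21 doses to go.
Vendor C at 0.8: take all 19 doses → 2 still needed.
Vendor 5 at 1.3: take 2 of its 11 → requirement met.
Vendor 27, Vendor 7, Vendor D: unused.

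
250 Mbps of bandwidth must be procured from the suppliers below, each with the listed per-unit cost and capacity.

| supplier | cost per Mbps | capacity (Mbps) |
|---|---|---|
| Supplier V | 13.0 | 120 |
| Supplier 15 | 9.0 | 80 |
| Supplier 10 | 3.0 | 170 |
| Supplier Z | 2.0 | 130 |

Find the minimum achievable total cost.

Fill from the cheapest supplier first.
Take 130 from Supplier Z at 2.0 — need 120 more.
Supplier 10 (3.0): take the remaining 120 — done.
Supplier 15, Supplier V: unused.
Cost = 130×2.0 + 120×3.0 = 620.

620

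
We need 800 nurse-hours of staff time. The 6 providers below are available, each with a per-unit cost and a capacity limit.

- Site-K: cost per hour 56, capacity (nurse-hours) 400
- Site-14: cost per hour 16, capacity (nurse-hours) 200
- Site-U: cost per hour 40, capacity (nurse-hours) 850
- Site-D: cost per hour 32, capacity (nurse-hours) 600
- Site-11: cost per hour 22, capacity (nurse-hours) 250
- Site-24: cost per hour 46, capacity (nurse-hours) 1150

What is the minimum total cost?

Cheapest first:
Take 200 from Site-14 at 16 → need 600 more.
Site-11 at 22: take all 250 nurse-hours → 350 still needed.
Site-D (32): take the remaining 350 → done.
Site-U, Site-24, Site-K: unused.
Cost = 200×16 + 250×22 + 350×32 = 19900.

19900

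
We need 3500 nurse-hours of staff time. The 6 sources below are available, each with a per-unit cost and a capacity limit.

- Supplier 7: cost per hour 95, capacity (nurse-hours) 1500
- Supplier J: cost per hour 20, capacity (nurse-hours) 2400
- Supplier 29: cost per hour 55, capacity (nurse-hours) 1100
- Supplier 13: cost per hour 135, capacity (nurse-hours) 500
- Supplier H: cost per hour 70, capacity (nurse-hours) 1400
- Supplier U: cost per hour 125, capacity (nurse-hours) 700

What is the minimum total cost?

Fill from the cheapest source first.
Supplier J at 20: take all 2400 nurse-hours → 1100 still needed.
Take 1100 from Supplier 29 at 55 → need 0 more.
Supplier H, Supplier 7, Supplier U, Supplier 13: unused.
Cost = 2400×20 + 1100×55 = 108500.

108500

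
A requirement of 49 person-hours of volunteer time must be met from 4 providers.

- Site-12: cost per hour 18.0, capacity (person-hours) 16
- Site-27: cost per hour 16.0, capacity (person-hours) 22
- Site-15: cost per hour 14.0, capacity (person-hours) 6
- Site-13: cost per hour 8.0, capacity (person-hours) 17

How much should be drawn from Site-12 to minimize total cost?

Use providers in increasing cost order.
Take 17 from Site-13 at 8.0 → need 32 more.
Site-15 (14.0): use full 6 → 26 person-hours to go.
Site-27 (16.0): use full 22 → 4 person-hours to go.
Take 4 from Site-12 at 18.0 to finish.

4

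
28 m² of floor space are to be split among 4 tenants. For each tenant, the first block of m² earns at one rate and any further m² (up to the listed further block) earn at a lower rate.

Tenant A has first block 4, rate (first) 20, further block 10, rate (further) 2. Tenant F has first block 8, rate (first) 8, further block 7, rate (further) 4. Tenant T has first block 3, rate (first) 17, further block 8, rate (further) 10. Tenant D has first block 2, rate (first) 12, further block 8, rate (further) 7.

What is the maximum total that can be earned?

320

Treat each block as its own option and order by rate: Tenant A/T1 20 > Tenant T/T1 17 > Tenant D/T1 12 > Tenant T/T2 10 > Tenant F/T1 8 > Tenant D/T2 7 > Tenant F/T2 4 > Tenant A/T2 2.
Tenant A T1 at 20: fill all 4 ; 24 left.
Fill Tenant T T1 block (3 at 17) ; 21 left.
Tenant D T1 at 12: fill all 2 ; 19 left.
Fill Tenant T T2 block (8 at 10) ; 11 left.
Tenant F T1 at 8: fill all 8 ; 3 left.
Tenant D T2 at 7: only 3 left, fill 3.
Total = 20×4 + 17×3 + 12×2 + 10×8 + 8×8 + 7×3 = 320.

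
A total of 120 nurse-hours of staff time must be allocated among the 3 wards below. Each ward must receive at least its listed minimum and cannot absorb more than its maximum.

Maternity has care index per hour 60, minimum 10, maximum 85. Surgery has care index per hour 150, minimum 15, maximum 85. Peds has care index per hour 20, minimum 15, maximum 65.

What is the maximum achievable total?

14250

Meeting every minimum uses 10+15+15 = 40 nurse-hours, leaving 80.
Highest care index per hour first: Surgery 150 > Maternity 60 > Peds 20.
Give Surgery 70 more to hit its cap of 85 → 10 left.
Maternity has room for 75 more but only 10 remain, so it gets 20.
Total = 60×20 + 150×85 + 20×15 = 14250.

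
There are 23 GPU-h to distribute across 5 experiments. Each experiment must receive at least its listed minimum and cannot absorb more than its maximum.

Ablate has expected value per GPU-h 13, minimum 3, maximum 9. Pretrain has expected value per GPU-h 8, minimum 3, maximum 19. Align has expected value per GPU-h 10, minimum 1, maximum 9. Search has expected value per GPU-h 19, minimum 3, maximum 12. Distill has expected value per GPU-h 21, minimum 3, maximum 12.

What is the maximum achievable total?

Meeting every minimum uses 3+3+1+3+3 = 13 GPU-h, leaving 10.
Order the experiments by expected value per GPU-h: Distill 21 > Search 19 > Ablate 13 > Align 10 > Pretrain 8.
Give Distill 9 more to hit its cap of 12 — 1 left.
Search has room for 9 more but only 1 remain, so it gets 4.
Total = 13×3 + 8×3 + 10×1 + 19×4 + 21×12 = 401.

401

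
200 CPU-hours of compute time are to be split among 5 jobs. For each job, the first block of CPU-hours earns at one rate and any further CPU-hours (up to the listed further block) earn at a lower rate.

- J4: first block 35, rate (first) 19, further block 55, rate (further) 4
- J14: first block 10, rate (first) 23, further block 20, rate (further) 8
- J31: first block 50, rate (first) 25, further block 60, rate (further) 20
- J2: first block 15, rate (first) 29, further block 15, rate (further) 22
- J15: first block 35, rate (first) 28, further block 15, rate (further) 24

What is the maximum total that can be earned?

4785

Rank every tier by rate: J2/T1 29 > J15/T1 28 > J31/T1 25 > J15/T2 24 > J14/T1 23 > J2/T2 22 > J31/T2 20 > J4/T1 19 > J14/T2 8 > J4/T2 4.
J2/T1 (29): +15 → 185 left.
J15 T1 at 28: fill all 35 → 150 left.
J31 T1 at 25: fill all 50 → 100 left.
Fill J15 T2 block (15 at 24) → 85 left.
Fill J14 T1 block (10 at 23) → 75 left.
J2 T2 at 22: fill all 15 → 60 left.
J31/T2 (20): +60 → 0 left.
Total = 29×15 + 28×35 + 25×50 + 24×15 + 23×10 + 22×15 + 20×60 = 4785.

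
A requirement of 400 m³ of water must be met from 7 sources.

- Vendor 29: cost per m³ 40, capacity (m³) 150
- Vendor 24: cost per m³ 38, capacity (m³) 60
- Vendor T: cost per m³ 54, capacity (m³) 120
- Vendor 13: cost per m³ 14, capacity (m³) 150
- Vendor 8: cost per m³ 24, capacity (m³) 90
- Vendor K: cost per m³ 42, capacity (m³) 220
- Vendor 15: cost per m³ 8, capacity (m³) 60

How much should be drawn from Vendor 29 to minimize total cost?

Fill from the cheapest source first.
Vendor 15 at 8: take all 60 m³ — 340 still needed.
Vendor 13 at 14: take all 150 m³ — 190 still needed.
Vendor 8 at 24: take all 90 m³ — 100 still needed.
Take 60 from Vendor 24 at 38 — need 40 more.
Take 40 from Vendor 29 at 40 to finish.
Vendor K, Vendor T: unused.

40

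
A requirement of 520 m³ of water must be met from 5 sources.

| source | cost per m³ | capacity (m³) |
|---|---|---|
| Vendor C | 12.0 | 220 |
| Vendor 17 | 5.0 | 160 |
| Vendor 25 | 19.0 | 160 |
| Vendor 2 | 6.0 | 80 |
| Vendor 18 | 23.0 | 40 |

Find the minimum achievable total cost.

Fill from the cheapest source first.
Vendor 17 (5.0): use full 160 → 360 m³ to go.
Vendor 2 (6.0): use full 80 → 280 m³ to go.
Take 220 from Vendor C at 12.0 → need 60 more.
Vendor 25 (19.0): take the remaining 60 → done.
Vendor 18: unused.
Cost = 160×5.0 + 80×6.0 + 220×12.0 + 60×19.0 = 5060.

5060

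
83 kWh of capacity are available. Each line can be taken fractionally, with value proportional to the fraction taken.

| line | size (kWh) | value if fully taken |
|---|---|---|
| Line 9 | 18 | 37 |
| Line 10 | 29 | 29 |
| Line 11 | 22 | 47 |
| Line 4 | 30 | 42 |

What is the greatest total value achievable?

139

Rank by value-to-size ratio: Line 11 47/22≈2.14, Line 9 37/18≈2.06, Line 4 42/30≈1.4, Line 10 29/29≈1.
Take all of Line 11 (22 kWh, value 47) → 61 kWh left.
All 18 kWh of Line 9 fit (value 37) → 43 remain.
All 30 kWh of Line 4 fit (value 42) → 13 remain.
Only 13 kWh remain; take 13/29 of Line 10 for value 29×13/29 = 13.
Total value = 139.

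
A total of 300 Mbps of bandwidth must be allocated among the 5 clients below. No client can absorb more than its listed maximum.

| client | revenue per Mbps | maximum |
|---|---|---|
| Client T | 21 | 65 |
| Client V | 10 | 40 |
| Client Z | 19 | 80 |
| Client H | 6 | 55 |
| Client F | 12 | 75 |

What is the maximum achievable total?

Order the clients by revenue per Mbps: Client T 21 > Client Z 19 > Client F 12 > Client V 10 > Client H 6.
Give Client T 65 to hit its cap of 65 ; 235 left.
Client Z: +80 to 80 (cap) ; 155 left.
Client F takes 75 to reach its cap of 75 ; 80 left.
Give Client V 40 to hit its cap of 40 ; 40 left.
Client H: +40 (room for 55) → 40. Pool exhausted.
Total = 21×65 + 10×40 + 19×80 + 6×40 + 12×75 = 4425.

4425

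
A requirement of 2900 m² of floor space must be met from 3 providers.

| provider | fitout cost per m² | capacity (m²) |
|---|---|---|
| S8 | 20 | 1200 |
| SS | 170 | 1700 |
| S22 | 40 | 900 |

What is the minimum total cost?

Fill from the cheapest provider first.
Take 1200 from S8 at 20 — need 1700 more.
S22 at 40: take all 900 m² — 800 still needed.
SS at 170: take 800 of its 1700 — requirement met.
Cost = 1200×20 + 900×40 + 800×170 = 196000.

196000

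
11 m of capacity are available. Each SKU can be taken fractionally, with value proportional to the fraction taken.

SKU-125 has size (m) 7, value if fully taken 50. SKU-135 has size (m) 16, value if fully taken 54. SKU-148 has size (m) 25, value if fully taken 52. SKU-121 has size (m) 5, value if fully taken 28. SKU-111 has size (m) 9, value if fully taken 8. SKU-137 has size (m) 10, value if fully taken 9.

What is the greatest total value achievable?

72.4

Sort by value density: SKU-125 50/7≈7.14, SKU-121 28/5≈5.6, SKU-135 54/16≈3.38, SKU-148 52/25≈2.08, SKU-137 9/10≈0.9, SKU-111 8/9≈0.889.
All 7 m of SKU-125 fit (value 50) ; 4 remain.
4 m left: a 4/5 share of SKU-121 gives 28×4/5 = 22.4.
Total value = 72.4.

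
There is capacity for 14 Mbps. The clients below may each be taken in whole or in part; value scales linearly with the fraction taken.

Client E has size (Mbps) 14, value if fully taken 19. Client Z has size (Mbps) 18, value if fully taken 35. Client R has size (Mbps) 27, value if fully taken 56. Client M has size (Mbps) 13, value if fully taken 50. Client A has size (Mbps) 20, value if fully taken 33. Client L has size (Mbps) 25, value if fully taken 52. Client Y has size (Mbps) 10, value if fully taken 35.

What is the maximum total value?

53.5

Rank by value-to-size ratio: Client M 50/13≈3.85, Client Y 35/10≈3.5, Client L 52/25≈2.08, Client R 56/27≈2.07, Client Z 35/18≈1.94, Client A 33/20≈1.65, Client E 19/14≈1.36.
Take all of Client M (13 Mbps, value 50) → 1 Mbps left.
Fill the last 1 Mbps with part of Client Y: 1/10 of it earns 3.5.
Total value = 53.5.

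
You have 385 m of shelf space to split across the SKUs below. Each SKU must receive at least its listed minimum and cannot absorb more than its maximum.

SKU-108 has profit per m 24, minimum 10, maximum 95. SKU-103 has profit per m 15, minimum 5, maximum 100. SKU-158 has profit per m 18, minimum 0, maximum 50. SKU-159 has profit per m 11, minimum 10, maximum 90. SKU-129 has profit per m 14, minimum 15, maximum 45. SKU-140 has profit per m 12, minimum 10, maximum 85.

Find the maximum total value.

Meeting every minimum uses 10+5+0+10+15+10 = 50 m, leaving 335.
Order the SKUs by profit per m: SKU-108 24 > SKU-158 18 > SKU-103 15 > SKU-129 14 > SKU-140 12 > SKU-159 11.
SKU-108 takes 85 more to reach its cap of 95 → 250 left.
SKU-158: +50 to 50 (cap) → 200 left.
Give SKU-103 95 more to hit its cap of 100 → 105 left.
SKU-129 takes 30 more to reach its cap of 45 → 75 left.
SKU-140 takes 75 more to reach its cap of 85 → 0 left.
Total = 24×95 + 15×100 + 18×50 + 11×10 + 14×45 + 12×85 = 6440.

6440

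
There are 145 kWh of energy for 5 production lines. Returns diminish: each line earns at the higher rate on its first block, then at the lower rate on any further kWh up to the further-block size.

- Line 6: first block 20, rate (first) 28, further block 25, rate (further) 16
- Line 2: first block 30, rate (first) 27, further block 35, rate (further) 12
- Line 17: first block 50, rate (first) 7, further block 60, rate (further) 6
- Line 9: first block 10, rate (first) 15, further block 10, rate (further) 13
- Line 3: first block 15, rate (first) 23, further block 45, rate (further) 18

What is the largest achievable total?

Rank every tier by rate: Line 6/first 28 > Line 2/first 27 > Line 3/first 23 > Line 3/second 18 > Line 6/second 16 > Line 9/first 15 > Line 9/second 13 > Line 2/second 12 > Line 17/first 7 > Line 17/second 6.
Line 6 first at 28: fill all 20 ; 125 left.
Line 2/first (27): +30 ; 95 left.
Line 3/first (23): +15 ; 80 left.
Line 3/second (18): +45 ; 35 left.
Fill Line 6 second block (25 at 16) ; 10 left.
Fill Line 9 first block (10 at 15) ; 0 left.
Total = 28×20 + 27×30 + 23×15 + 18×45 + 16×25 + 15×10 = 3075.

3075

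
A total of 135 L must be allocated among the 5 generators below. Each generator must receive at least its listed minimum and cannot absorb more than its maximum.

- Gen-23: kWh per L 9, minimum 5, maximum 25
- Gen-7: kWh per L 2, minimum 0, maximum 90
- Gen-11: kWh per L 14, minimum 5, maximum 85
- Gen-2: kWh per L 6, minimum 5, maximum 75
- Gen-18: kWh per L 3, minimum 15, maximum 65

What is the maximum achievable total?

1520

Meeting every minimum uses 5+0+5+5+15 = 30 L, leaving 105.
Order the generators by kWh per L: Gen-11 14 > Gen-23 9 > Gen-2 6 > Gen-18 3 > Gen-7 2.
Give Gen-11 80 more to hit its cap of 85 — 25 left.
Gen-23 takes 20 more to reach its cap of 25 — 5 left.
Gen-2 has room for 70 more but only 5 remain, so it gets 10.
Total = 9×25 + 14×85 + 6×10 + 3×15 = 1520.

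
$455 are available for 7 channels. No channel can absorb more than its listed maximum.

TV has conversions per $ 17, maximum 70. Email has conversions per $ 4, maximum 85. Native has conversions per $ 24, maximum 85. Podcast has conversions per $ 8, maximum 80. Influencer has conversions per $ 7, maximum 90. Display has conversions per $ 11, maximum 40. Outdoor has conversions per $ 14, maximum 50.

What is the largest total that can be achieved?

Rank by conversions per $: Native 24 > TV 17 > Outdoor 14 > Display 11 > Podcast 8 > Influencer 7 > Email 4.
Native takes 85 to reach its cap of 85 → 370 left.
Give TV 70 to hit its cap of 70 → 300 left.
Outdoor: +50 to 50 (cap) → 250 left.
Display: +40 to 40 (cap) → 210 left.
Podcast: +80 to 80 (cap) → 130 left.
Give Influencer 90 to hit its cap of 90 → 40 left.
Email has room for 85 but only 40 remain, so it gets 40.
Total = 17×70 + 4×40 + 24×85 + 8×80 + 7×90 + 11×40 + 14×50 = 5800.

5800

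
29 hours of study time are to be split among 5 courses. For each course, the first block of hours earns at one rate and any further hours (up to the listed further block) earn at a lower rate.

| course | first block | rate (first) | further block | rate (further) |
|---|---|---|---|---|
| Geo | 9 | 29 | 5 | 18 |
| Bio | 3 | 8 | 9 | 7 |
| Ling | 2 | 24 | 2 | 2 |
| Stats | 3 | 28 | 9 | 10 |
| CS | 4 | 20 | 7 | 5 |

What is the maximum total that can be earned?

623

Order all 10 blocks by rate: Geo/tier1 29 > Stats/tier1 28 > Ling/tier1 24 > CS/tier1 20 > Geo/tier2 18 > Stats/tier2 10 > Bio/tier1 8 > Bio/tier2 7 > CS/tier2 5 > Ling/tier2 2.
Geo/tier1 (29): +9 → 20 left.
Stats tier1 at 28: fill all 3 → 17 left.
Ling/tier1 (24): +2 → 15 left.
CS tier1 at 20: fill all 4 → 11 left.
Geo/tier2 (18): +5 → 6 left.
6 remain; put them into Stats tier2 at 10.
Total = 29×9 + 28×3 + 24×2 + 20×4 + 18×5 + 10×6 = 623.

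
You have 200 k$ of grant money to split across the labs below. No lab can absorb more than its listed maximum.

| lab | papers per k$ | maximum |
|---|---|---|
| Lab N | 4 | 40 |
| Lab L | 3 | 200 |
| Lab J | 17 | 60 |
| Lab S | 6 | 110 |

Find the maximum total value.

1800

Order the labs by papers per k$: Lab J 17 > Lab S 6 > Lab N 4 > Lab L 3.
Lab J takes 60 to reach its cap of 60 → 140 left.
Lab S takes 110 to reach its cap of 110 → 30 left.
Only 30 left; Lab N takes them to reach 30.
Total = 4×30 + 17×60 + 6×110 = 1800.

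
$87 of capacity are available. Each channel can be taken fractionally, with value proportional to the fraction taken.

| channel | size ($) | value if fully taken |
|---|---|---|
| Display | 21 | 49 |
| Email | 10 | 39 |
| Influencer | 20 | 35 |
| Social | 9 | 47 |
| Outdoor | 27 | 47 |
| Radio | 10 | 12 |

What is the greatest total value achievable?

217

Sort by value density: Social 47/9≈5.22, Email 39/10≈3.9, Display 49/21≈2.33, Influencer 35/20≈1.75, Outdoor 47/27≈1.74, Radio 12/10≈1.2.
Social: take in full, 9 $ for value 47 ; 78 left.
Take all of Email (10 $, value 39) ; 68 $ left.
Take all of Display (21 $, value 49) ; 47 $ left.
All 20 $ of Influencer fit (value 35) ; 27 remain.
Outdoor: take in full, 27 $ for value 47 ; 0 left.
Total value = 217.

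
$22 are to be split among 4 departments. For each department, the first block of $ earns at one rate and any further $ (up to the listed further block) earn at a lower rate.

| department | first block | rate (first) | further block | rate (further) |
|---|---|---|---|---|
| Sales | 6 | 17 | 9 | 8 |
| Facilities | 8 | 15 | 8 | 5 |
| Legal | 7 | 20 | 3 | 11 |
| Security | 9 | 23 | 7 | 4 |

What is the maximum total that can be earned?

Treat each block as its own option and order by rate: Security/T1 23 > Legal/T1 20 > Sales/T1 17 > Facilities/T1 15 > Legal/T2 11 > Sales/T2 8 > Facilities/T2 5 > Security/T2 4.
Security/T1 (23): +9 — 13 left.
Legal/T1 (20): +7 — 6 left.
Sales T1 at 17: fill all 6 — 0 left.
Total = 23×9 + 20×7 + 17×6 = 449.

449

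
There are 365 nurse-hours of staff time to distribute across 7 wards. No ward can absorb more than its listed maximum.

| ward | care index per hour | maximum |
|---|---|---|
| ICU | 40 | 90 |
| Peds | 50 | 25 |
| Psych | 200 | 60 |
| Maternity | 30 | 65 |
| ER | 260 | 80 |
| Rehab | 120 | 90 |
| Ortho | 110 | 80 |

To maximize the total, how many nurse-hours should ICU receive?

Order the wards by care index per hour: ER 260 > Psych 200 > Rehab 120 > Ortho 110 > Peds 50 > ICU 40 > Maternity 30.
ER: +80 to 80 (cap) — 285 left.
Give Psych 60 to hit its cap of 60 — 225 left.
Give Rehab 90 to hit its cap of 90 — 135 left.
Give Ortho 80 to hit its cap of 80 — 55 left.
Peds takes 25 to reach its cap of 25 — 30 left.
ICU: +30 (room for 90) → 30. Pool exhausted.

30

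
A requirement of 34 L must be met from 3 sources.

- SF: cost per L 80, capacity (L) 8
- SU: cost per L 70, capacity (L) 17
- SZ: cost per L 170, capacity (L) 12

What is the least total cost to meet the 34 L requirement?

3360

Use sources in increasing cost order.
Take 17 from SU at 70 ; need 17 more.
SF at 80: take all 8 L ; 9 still needed.
Take 9 from SZ at 170 to finish.
Cost = 17×70 + 8×80 + 9×170 = 3360.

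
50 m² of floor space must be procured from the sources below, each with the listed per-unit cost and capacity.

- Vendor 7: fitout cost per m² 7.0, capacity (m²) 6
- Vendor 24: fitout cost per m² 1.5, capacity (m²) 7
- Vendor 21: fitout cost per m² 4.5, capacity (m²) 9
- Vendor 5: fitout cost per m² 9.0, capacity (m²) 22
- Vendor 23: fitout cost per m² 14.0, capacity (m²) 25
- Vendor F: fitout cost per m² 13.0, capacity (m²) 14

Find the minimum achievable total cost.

369

Fill from the cheapest source first.
Take 7 from Vendor 24 at 1.5 ; need 43 more.
Vendor 21 (4.5): use full 9 ; 34 m² to go.
Vendor 7 (7.0): use full 6 ; 28 m² to go.
Vendor 5 (9.0): use full 22 ; 6 m² to go.
Take 6 from Vendor F at 13.0 to finish.
Vendor 23: unused.
Cost = 7×1.5 + 9×4.5 + 6×7.0 + 22×9.0 + 6×13.0 = 369.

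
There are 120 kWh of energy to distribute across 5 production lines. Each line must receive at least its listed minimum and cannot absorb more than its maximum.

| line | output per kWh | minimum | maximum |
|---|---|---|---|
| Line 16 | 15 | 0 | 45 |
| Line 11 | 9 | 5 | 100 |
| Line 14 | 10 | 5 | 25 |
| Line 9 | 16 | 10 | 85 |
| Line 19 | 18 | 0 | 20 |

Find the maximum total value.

Meeting every minimum uses 0+5+5+10+0 = 20 kWh, leaving 100.
Rank by output per kWh: Line 19 18 > Line 9 16 > Line 16 15 > Line 14 10 > Line 11 9.
Line 19: +20 to 20 (cap) ; 80 left.
Give Line 9 75 more to hit its cap of 85 ; 5 left.
Line 16: +5 (room for 45) → 5. Pool exhausted.
Total = 15×5 + 9×5 + 10×5 + 16×85 + 18×20 = 1890.

1890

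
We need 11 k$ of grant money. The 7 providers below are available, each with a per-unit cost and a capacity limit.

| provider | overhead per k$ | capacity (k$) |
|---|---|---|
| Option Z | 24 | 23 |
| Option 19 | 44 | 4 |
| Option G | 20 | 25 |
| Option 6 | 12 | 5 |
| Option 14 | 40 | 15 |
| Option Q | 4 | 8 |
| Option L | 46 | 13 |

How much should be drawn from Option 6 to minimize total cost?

Fill from the cheapest provider first.
Option Q at 4: take all 8 k$ ; 3 still needed.
Option 6 at 12: take 3 of its 5 ; requirement met.
Option G, Option Z, Option 14, Option 19, Option L: unused.

3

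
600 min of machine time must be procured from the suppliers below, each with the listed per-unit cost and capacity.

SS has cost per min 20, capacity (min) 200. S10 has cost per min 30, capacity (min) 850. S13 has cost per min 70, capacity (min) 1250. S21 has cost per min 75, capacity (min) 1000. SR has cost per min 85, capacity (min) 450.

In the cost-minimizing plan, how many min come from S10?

Use suppliers in increasing cost order.
Take 200 from SS at 20 → need 400 more.
Take 400 from S10 at 30 to finish.
S13, S21, SR: unused.

400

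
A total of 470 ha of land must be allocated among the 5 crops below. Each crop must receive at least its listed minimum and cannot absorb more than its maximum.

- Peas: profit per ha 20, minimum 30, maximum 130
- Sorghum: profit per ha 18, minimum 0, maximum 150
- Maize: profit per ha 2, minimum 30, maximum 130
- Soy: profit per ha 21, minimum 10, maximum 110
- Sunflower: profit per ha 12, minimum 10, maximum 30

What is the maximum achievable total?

Meeting every minimum uses 30+0+30+10+10 = 80 ha, leaving 390.
Rank by profit per ha: Soy 21 > Peas 20 > Sorghum 18 > Sunflower 12 > Maize 2.
Soy: +100 to 110 (cap) ; 290 left.
Peas: +100 to 130 (cap) ; 190 left.
Sorghum: +150 to 150 (cap) ; 40 left.
Sunflower: +20 to 30 (cap) ; 20 left.
Maize has room for 100 more but only 20 remain, so it gets 50.
Total = 20×130 + 18×150 + 2×50 + 21×110 + 12×30 = 8070.

8070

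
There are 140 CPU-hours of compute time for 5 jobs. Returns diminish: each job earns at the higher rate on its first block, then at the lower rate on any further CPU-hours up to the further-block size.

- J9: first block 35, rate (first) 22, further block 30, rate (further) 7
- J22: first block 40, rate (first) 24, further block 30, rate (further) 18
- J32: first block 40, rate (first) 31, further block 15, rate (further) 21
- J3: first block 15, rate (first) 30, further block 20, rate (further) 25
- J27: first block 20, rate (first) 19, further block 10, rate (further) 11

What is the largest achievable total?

3700

Rank every tier by rate: J32/T1 31 > J3/T1 30 > J3/T2 25 > J22/T1 24 > J9/T1 22 > J32/T2 21 > J27/T1 19 > J22/T2 18 > J27/T2 11 > J9/T2 7.
J32/T1 (31): +40 — 100 left.
J3/T1 (30): +15 — 85 left.
J3 T2 at 25: fill all 20 — 65 left.
J22/T1 (24): +40 — 25 left.
J9 T1 at 22: only 25 left, fill 25.
Total = 31×40 + 30×15 + 25×20 + 24×40 + 22×25 = 3700.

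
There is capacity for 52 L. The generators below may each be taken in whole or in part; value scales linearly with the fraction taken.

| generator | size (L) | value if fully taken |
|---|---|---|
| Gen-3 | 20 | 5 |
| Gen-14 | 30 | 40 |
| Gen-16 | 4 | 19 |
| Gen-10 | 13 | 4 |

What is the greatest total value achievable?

Best value per unit of size first: Gen-16 19/4≈4.75, Gen-14 40/30≈1.33, Gen-10 4/13≈0.308, Gen-3 5/20≈0.25.
Gen-16: take in full, 4 L for value 19 → 48 left.
All 30 L of Gen-14 fit (value 40) → 18 remain.
Take all of Gen-10 (13 L, value 4) → 5 L left.
Only 5 L remain; take 5/20 of Gen-3 for value 5×5/20 = 1.25.
Total value = 64.25.

64.25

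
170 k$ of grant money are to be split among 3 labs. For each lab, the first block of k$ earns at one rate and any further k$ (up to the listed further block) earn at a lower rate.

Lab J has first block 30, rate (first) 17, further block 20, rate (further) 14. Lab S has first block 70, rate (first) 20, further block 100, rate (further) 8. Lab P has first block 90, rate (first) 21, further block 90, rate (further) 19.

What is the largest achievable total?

3480

Rank every tier by rate: Lab P/T1 21 > Lab S/T1 20 > Lab P/T2 19 > Lab J/T1 17 > Lab J/T2 14 > Lab S/T2 8.
Lab P T1 at 21: fill all 90 — 80 left.
Lab S/T1 (20): +70 — 10 left.
Lab P/T2: +10 of 90 at 19; pool empty.
Total = 21×90 + 20×70 + 19×10 = 3480.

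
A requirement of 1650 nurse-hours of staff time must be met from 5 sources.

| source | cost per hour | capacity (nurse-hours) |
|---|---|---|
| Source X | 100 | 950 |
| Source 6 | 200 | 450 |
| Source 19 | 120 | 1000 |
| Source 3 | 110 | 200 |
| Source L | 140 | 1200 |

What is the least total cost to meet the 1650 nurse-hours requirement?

Cheapest first:
Source X (100): use full 950 → 700 nurse-hours to go.
Source 3 (110): use full 200 → 500 nurse-hours to go.
Source 19 at 120: take 500 of its 1000 → requirement met.
Source L, Source 6: unused.
Cost = 950×100 + 200×110 + 500×120 = 177000.

177000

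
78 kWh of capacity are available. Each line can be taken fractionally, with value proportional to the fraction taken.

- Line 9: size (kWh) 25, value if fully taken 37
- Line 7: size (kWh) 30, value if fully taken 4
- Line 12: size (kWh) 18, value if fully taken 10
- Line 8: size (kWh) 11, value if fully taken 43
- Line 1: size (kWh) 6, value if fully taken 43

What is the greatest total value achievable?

Sort by value density: Line 1 43/6≈7.17, Line 8 43/11≈3.91, Line 9 37/25≈1.48, Line 12 10/18≈0.556, Line 7 4/30≈0.133.
Take all of Line 1 (6 kWh, value 43) — 72 kWh left.
Line 8: take in full, 11 kWh for value 43 — 61 left.
All 25 kWh of Line 9 fit (value 37) — 36 remain.
All 18 kWh of Line 12 fit (value 10) — 18 remain.
Only 18 kWh remain; take 18/30 of Line 7 for value 4×18/30 = 2.4.
Total value = 135.4.

135.4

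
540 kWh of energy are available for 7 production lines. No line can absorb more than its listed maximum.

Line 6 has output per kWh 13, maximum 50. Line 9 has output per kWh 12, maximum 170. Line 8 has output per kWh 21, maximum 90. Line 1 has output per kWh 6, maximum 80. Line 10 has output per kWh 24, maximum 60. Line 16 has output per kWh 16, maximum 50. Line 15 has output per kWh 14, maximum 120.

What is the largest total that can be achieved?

8500

Highest output per kWh first: Line 10 24 > Line 8 21 > Line 16 16 > Line 15 14 > Line 6 13 > Line 9 12 > Line 1 6.
Give Line 10 60 to hit its cap of 60 — 480 left.
Give Line 8 90 to hit its cap of 90 — 390 left.
Line 16: +50 to 50 (cap) — 340 left.
Give Line 15 120 to hit its cap of 120 — 220 left.
Give Line 6 50 to hit its cap of 50 — 170 left.
Line 9: +170 to 170 (cap) — 0 left.
Total = 13×50 + 12×170 + 21×90 + 24×60 + 16×50 + 14×120 = 8500.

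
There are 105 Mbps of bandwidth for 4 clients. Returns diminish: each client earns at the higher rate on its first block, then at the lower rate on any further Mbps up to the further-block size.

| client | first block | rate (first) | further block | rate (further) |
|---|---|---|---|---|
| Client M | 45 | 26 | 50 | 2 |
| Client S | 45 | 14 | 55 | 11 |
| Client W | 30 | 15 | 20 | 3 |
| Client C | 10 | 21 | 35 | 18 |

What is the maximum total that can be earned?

2235

Treat each block as its own option and order by rate: Client M/first 26 > Client C/first 21 > Client C/second 18 > Client W/first 15 > Client S/first 14 > Client S/second 11 > Client W/second 3 > Client M/second 2.
Fill Client M first block (45 at 26) → 60 left.
Client C/first (21): +10 → 50 left.
Client C second at 18: fill all 35 → 15 left.
Client W/first: +15 of 30 at 15; pool empty.
Total = 26×45 + 21×10 + 18×35 + 15×15 = 2235.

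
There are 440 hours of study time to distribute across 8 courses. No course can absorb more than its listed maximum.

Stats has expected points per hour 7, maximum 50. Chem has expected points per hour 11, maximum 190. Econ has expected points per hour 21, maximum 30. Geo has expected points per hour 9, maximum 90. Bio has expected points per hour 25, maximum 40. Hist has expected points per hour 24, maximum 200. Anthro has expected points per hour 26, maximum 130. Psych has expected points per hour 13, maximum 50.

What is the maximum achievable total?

10330

Highest expected points per hour first: Anthro 26 > Bio 25 > Hist 24 > Econ 21 > Psych 13 > Chem 11 > Geo 9 > Stats 7.
Give Anthro 130 to hit its cap of 130 — 310 left.
Give Bio 40 to hit its cap of 40 — 270 left.
Give Hist 200 to hit its cap of 200 — 70 left.
Econ takes 30 to reach its cap of 30 — 40 left.
Psych has room for 50 but only 40 remain, so it gets 40.
Total = 21×30 + 25×40 + 24×200 + 26×130 + 13×40 = 10330.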